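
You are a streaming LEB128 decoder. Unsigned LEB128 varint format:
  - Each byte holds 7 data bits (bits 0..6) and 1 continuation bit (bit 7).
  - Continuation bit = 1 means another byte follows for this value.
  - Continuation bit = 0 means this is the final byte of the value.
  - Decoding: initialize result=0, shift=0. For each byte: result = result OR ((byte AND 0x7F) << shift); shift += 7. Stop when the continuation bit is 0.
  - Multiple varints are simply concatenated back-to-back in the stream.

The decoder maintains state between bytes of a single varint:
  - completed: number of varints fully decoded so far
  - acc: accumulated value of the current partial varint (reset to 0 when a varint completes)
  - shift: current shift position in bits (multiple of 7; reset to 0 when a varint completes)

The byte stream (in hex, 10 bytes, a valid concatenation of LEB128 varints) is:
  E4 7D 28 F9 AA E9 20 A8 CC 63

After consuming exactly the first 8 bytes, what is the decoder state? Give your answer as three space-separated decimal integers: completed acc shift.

byte[0]=0xE4 cont=1 payload=0x64: acc |= 100<<0 -> completed=0 acc=100 shift=7
byte[1]=0x7D cont=0 payload=0x7D: varint #1 complete (value=16100); reset -> completed=1 acc=0 shift=0
byte[2]=0x28 cont=0 payload=0x28: varint #2 complete (value=40); reset -> completed=2 acc=0 shift=0
byte[3]=0xF9 cont=1 payload=0x79: acc |= 121<<0 -> completed=2 acc=121 shift=7
byte[4]=0xAA cont=1 payload=0x2A: acc |= 42<<7 -> completed=2 acc=5497 shift=14
byte[5]=0xE9 cont=1 payload=0x69: acc |= 105<<14 -> completed=2 acc=1725817 shift=21
byte[6]=0x20 cont=0 payload=0x20: varint #3 complete (value=68834681); reset -> completed=3 acc=0 shift=0
byte[7]=0xA8 cont=1 payload=0x28: acc |= 40<<0 -> completed=3 acc=40 shift=7

Answer: 3 40 7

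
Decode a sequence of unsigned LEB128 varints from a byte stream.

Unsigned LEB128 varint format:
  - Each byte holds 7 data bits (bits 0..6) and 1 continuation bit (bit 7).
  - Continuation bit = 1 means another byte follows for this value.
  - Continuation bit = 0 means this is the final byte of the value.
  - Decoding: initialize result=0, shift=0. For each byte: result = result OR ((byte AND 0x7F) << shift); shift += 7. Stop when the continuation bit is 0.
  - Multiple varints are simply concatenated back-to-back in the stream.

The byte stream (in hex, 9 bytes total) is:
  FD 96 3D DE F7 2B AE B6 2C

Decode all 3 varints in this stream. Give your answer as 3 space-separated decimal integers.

Answer: 1002365 719838 727854

Derivation:
  byte[0]=0xFD cont=1 payload=0x7D=125: acc |= 125<<0 -> acc=125 shift=7
  byte[1]=0x96 cont=1 payload=0x16=22: acc |= 22<<7 -> acc=2941 shift=14
  byte[2]=0x3D cont=0 payload=0x3D=61: acc |= 61<<14 -> acc=1002365 shift=21 [end]
Varint 1: bytes[0:3] = FD 96 3D -> value 1002365 (3 byte(s))
  byte[3]=0xDE cont=1 payload=0x5E=94: acc |= 94<<0 -> acc=94 shift=7
  byte[4]=0xF7 cont=1 payload=0x77=119: acc |= 119<<7 -> acc=15326 shift=14
  byte[5]=0x2B cont=0 payload=0x2B=43: acc |= 43<<14 -> acc=719838 shift=21 [end]
Varint 2: bytes[3:6] = DE F7 2B -> value 719838 (3 byte(s))
  byte[6]=0xAE cont=1 payload=0x2E=46: acc |= 46<<0 -> acc=46 shift=7
  byte[7]=0xB6 cont=1 payload=0x36=54: acc |= 54<<7 -> acc=6958 shift=14
  byte[8]=0x2C cont=0 payload=0x2C=44: acc |= 44<<14 -> acc=727854 shift=21 [end]
Varint 3: bytes[6:9] = AE B6 2C -> value 727854 (3 byte(s))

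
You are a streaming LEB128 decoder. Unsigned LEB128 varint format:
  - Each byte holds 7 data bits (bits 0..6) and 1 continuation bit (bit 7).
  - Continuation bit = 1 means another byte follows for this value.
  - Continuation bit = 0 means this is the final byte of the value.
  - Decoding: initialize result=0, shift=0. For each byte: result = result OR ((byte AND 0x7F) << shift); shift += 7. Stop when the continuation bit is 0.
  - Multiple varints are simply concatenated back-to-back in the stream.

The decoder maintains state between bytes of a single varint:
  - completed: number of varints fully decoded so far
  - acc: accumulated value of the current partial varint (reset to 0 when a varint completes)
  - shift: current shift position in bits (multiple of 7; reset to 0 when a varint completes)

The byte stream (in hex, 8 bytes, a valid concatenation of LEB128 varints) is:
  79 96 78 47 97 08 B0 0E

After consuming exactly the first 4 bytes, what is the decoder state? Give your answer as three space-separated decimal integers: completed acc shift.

byte[0]=0x79 cont=0 payload=0x79: varint #1 complete (value=121); reset -> completed=1 acc=0 shift=0
byte[1]=0x96 cont=1 payload=0x16: acc |= 22<<0 -> completed=1 acc=22 shift=7
byte[2]=0x78 cont=0 payload=0x78: varint #2 complete (value=15382); reset -> completed=2 acc=0 shift=0
byte[3]=0x47 cont=0 payload=0x47: varint #3 complete (value=71); reset -> completed=3 acc=0 shift=0

Answer: 3 0 0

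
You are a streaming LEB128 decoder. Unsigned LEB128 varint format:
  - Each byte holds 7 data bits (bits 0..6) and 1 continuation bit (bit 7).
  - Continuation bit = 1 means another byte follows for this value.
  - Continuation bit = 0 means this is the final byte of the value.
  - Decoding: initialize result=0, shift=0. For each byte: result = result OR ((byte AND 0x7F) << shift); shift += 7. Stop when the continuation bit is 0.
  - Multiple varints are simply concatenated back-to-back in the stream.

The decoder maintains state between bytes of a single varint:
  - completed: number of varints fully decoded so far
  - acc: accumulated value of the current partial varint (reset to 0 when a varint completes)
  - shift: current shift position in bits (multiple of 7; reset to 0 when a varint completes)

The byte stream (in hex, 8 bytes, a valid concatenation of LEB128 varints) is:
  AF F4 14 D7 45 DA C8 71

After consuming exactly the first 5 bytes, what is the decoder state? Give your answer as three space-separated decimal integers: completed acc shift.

byte[0]=0xAF cont=1 payload=0x2F: acc |= 47<<0 -> completed=0 acc=47 shift=7
byte[1]=0xF4 cont=1 payload=0x74: acc |= 116<<7 -> completed=0 acc=14895 shift=14
byte[2]=0x14 cont=0 payload=0x14: varint #1 complete (value=342575); reset -> completed=1 acc=0 shift=0
byte[3]=0xD7 cont=1 payload=0x57: acc |= 87<<0 -> completed=1 acc=87 shift=7
byte[4]=0x45 cont=0 payload=0x45: varint #2 complete (value=8919); reset -> completed=2 acc=0 shift=0

Answer: 2 0 0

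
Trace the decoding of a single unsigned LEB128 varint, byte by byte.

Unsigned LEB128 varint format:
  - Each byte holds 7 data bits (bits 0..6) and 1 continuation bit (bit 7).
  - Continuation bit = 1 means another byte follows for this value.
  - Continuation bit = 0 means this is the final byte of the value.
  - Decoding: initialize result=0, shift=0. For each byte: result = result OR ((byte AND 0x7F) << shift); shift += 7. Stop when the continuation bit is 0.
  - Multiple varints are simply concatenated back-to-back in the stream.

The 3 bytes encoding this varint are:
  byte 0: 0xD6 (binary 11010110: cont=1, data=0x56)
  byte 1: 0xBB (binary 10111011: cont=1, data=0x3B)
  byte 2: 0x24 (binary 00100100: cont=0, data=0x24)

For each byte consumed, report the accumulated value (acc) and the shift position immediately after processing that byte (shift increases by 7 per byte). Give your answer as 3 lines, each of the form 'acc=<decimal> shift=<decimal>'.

Answer: acc=86 shift=7
acc=7638 shift=14
acc=597462 shift=21

Derivation:
byte 0=0xD6: payload=0x56=86, contrib = 86<<0 = 86; acc -> 86, shift -> 7
byte 1=0xBB: payload=0x3B=59, contrib = 59<<7 = 7552; acc -> 7638, shift -> 14
byte 2=0x24: payload=0x24=36, contrib = 36<<14 = 589824; acc -> 597462, shift -> 21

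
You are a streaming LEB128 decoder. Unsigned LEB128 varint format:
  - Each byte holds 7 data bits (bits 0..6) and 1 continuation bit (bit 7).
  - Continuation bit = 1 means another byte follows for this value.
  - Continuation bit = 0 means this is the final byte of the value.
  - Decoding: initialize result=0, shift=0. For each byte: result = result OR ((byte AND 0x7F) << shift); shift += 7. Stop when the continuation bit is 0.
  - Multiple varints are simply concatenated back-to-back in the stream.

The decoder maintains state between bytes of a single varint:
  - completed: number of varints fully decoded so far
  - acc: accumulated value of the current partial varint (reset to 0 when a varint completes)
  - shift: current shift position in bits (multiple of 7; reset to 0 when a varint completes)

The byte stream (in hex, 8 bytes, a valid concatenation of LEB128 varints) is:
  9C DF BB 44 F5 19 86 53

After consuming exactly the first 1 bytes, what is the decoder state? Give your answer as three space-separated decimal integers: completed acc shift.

Answer: 0 28 7

Derivation:
byte[0]=0x9C cont=1 payload=0x1C: acc |= 28<<0 -> completed=0 acc=28 shift=7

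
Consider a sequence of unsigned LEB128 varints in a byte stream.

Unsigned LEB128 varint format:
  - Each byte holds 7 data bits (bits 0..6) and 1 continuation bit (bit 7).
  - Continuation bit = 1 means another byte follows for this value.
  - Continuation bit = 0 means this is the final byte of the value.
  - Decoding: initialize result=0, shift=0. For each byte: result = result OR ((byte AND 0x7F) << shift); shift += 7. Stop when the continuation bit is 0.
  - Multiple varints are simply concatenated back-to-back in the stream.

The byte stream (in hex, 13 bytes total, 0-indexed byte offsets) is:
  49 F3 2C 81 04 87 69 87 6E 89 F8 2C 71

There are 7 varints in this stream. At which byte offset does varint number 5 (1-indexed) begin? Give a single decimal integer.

  byte[0]=0x49 cont=0 payload=0x49=73: acc |= 73<<0 -> acc=73 shift=7 [end]
Varint 1: bytes[0:1] = 49 -> value 73 (1 byte(s))
  byte[1]=0xF3 cont=1 payload=0x73=115: acc |= 115<<0 -> acc=115 shift=7
  byte[2]=0x2C cont=0 payload=0x2C=44: acc |= 44<<7 -> acc=5747 shift=14 [end]
Varint 2: bytes[1:3] = F3 2C -> value 5747 (2 byte(s))
  byte[3]=0x81 cont=1 payload=0x01=1: acc |= 1<<0 -> acc=1 shift=7
  byte[4]=0x04 cont=0 payload=0x04=4: acc |= 4<<7 -> acc=513 shift=14 [end]
Varint 3: bytes[3:5] = 81 04 -> value 513 (2 byte(s))
  byte[5]=0x87 cont=1 payload=0x07=7: acc |= 7<<0 -> acc=7 shift=7
  byte[6]=0x69 cont=0 payload=0x69=105: acc |= 105<<7 -> acc=13447 shift=14 [end]
Varint 4: bytes[5:7] = 87 69 -> value 13447 (2 byte(s))
  byte[7]=0x87 cont=1 payload=0x07=7: acc |= 7<<0 -> acc=7 shift=7
  byte[8]=0x6E cont=0 payload=0x6E=110: acc |= 110<<7 -> acc=14087 shift=14 [end]
Varint 5: bytes[7:9] = 87 6E -> value 14087 (2 byte(s))
  byte[9]=0x89 cont=1 payload=0x09=9: acc |= 9<<0 -> acc=9 shift=7
  byte[10]=0xF8 cont=1 payload=0x78=120: acc |= 120<<7 -> acc=15369 shift=14
  byte[11]=0x2C cont=0 payload=0x2C=44: acc |= 44<<14 -> acc=736265 shift=21 [end]
Varint 6: bytes[9:12] = 89 F8 2C -> value 736265 (3 byte(s))
  byte[12]=0x71 cont=0 payload=0x71=113: acc |= 113<<0 -> acc=113 shift=7 [end]
Varint 7: bytes[12:13] = 71 -> value 113 (1 byte(s))

Answer: 7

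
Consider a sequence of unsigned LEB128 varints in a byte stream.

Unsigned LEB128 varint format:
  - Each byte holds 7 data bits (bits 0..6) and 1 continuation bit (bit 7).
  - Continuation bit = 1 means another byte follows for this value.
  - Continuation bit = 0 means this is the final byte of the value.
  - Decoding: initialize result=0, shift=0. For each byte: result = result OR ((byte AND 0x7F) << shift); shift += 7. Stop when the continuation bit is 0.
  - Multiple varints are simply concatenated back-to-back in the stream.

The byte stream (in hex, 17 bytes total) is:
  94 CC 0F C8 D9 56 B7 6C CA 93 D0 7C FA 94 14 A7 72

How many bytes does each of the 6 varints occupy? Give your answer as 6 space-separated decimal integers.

  byte[0]=0x94 cont=1 payload=0x14=20: acc |= 20<<0 -> acc=20 shift=7
  byte[1]=0xCC cont=1 payload=0x4C=76: acc |= 76<<7 -> acc=9748 shift=14
  byte[2]=0x0F cont=0 payload=0x0F=15: acc |= 15<<14 -> acc=255508 shift=21 [end]
Varint 1: bytes[0:3] = 94 CC 0F -> value 255508 (3 byte(s))
  byte[3]=0xC8 cont=1 payload=0x48=72: acc |= 72<<0 -> acc=72 shift=7
  byte[4]=0xD9 cont=1 payload=0x59=89: acc |= 89<<7 -> acc=11464 shift=14
  byte[5]=0x56 cont=0 payload=0x56=86: acc |= 86<<14 -> acc=1420488 shift=21 [end]
Varint 2: bytes[3:6] = C8 D9 56 -> value 1420488 (3 byte(s))
  byte[6]=0xB7 cont=1 payload=0x37=55: acc |= 55<<0 -> acc=55 shift=7
  byte[7]=0x6C cont=0 payload=0x6C=108: acc |= 108<<7 -> acc=13879 shift=14 [end]
Varint 3: bytes[6:8] = B7 6C -> value 13879 (2 byte(s))
  byte[8]=0xCA cont=1 payload=0x4A=74: acc |= 74<<0 -> acc=74 shift=7
  byte[9]=0x93 cont=1 payload=0x13=19: acc |= 19<<7 -> acc=2506 shift=14
  byte[10]=0xD0 cont=1 payload=0x50=80: acc |= 80<<14 -> acc=1313226 shift=21
  byte[11]=0x7C cont=0 payload=0x7C=124: acc |= 124<<21 -> acc=261360074 shift=28 [end]
Varint 4: bytes[8:12] = CA 93 D0 7C -> value 261360074 (4 byte(s))
  byte[12]=0xFA cont=1 payload=0x7A=122: acc |= 122<<0 -> acc=122 shift=7
  byte[13]=0x94 cont=1 payload=0x14=20: acc |= 20<<7 -> acc=2682 shift=14
  byte[14]=0x14 cont=0 payload=0x14=20: acc |= 20<<14 -> acc=330362 shift=21 [end]
Varint 5: bytes[12:15] = FA 94 14 -> value 330362 (3 byte(s))
  byte[15]=0xA7 cont=1 payload=0x27=39: acc |= 39<<0 -> acc=39 shift=7
  byte[16]=0x72 cont=0 payload=0x72=114: acc |= 114<<7 -> acc=14631 shift=14 [end]
Varint 6: bytes[15:17] = A7 72 -> value 14631 (2 byte(s))

Answer: 3 3 2 4 3 2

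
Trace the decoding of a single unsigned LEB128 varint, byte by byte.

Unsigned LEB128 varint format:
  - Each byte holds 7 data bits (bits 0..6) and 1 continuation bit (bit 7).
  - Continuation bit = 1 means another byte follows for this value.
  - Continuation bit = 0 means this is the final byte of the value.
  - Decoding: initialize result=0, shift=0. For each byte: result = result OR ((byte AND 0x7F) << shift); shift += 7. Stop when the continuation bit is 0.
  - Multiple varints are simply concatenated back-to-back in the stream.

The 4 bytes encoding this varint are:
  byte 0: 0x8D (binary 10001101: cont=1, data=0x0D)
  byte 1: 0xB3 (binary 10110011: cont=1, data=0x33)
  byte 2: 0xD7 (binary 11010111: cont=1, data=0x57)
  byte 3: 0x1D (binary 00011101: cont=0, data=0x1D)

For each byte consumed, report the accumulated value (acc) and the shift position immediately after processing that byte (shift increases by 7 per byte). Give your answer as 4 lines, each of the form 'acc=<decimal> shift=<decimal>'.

byte 0=0x8D: payload=0x0D=13, contrib = 13<<0 = 13; acc -> 13, shift -> 7
byte 1=0xB3: payload=0x33=51, contrib = 51<<7 = 6528; acc -> 6541, shift -> 14
byte 2=0xD7: payload=0x57=87, contrib = 87<<14 = 1425408; acc -> 1431949, shift -> 21
byte 3=0x1D: payload=0x1D=29, contrib = 29<<21 = 60817408; acc -> 62249357, shift -> 28

Answer: acc=13 shift=7
acc=6541 shift=14
acc=1431949 shift=21
acc=62249357 shift=28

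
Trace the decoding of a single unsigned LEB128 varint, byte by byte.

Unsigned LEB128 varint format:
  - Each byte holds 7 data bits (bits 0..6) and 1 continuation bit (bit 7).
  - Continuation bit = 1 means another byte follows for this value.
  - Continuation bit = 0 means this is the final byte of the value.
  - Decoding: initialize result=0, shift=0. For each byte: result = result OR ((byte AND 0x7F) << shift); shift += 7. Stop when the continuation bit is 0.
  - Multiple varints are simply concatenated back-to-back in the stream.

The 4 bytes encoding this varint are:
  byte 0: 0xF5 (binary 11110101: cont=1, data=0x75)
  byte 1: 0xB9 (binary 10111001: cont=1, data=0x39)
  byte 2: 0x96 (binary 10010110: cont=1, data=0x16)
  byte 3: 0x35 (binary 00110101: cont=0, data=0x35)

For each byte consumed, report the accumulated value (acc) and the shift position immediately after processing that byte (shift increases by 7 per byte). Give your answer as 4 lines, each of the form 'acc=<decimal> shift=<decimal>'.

Answer: acc=117 shift=7
acc=7413 shift=14
acc=367861 shift=21
acc=111516917 shift=28

Derivation:
byte 0=0xF5: payload=0x75=117, contrib = 117<<0 = 117; acc -> 117, shift -> 7
byte 1=0xB9: payload=0x39=57, contrib = 57<<7 = 7296; acc -> 7413, shift -> 14
byte 2=0x96: payload=0x16=22, contrib = 22<<14 = 360448; acc -> 367861, shift -> 21
byte 3=0x35: payload=0x35=53, contrib = 53<<21 = 111149056; acc -> 111516917, shift -> 28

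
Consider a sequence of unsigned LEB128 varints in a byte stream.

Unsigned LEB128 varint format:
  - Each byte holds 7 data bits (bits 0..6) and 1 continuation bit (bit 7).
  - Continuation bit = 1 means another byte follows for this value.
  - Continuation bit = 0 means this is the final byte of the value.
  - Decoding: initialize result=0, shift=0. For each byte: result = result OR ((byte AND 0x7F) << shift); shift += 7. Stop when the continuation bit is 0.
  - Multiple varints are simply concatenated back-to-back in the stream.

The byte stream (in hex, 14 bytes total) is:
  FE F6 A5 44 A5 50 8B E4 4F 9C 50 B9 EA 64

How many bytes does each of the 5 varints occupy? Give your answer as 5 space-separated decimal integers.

  byte[0]=0xFE cont=1 payload=0x7E=126: acc |= 126<<0 -> acc=126 shift=7
  byte[1]=0xF6 cont=1 payload=0x76=118: acc |= 118<<7 -> acc=15230 shift=14
  byte[2]=0xA5 cont=1 payload=0x25=37: acc |= 37<<14 -> acc=621438 shift=21
  byte[3]=0x44 cont=0 payload=0x44=68: acc |= 68<<21 -> acc=143227774 shift=28 [end]
Varint 1: bytes[0:4] = FE F6 A5 44 -> value 143227774 (4 byte(s))
  byte[4]=0xA5 cont=1 payload=0x25=37: acc |= 37<<0 -> acc=37 shift=7
  byte[5]=0x50 cont=0 payload=0x50=80: acc |= 80<<7 -> acc=10277 shift=14 [end]
Varint 2: bytes[4:6] = A5 50 -> value 10277 (2 byte(s))
  byte[6]=0x8B cont=1 payload=0x0B=11: acc |= 11<<0 -> acc=11 shift=7
  byte[7]=0xE4 cont=1 payload=0x64=100: acc |= 100<<7 -> acc=12811 shift=14
  byte[8]=0x4F cont=0 payload=0x4F=79: acc |= 79<<14 -> acc=1307147 shift=21 [end]
Varint 3: bytes[6:9] = 8B E4 4F -> value 1307147 (3 byte(s))
  byte[9]=0x9C cont=1 payload=0x1C=28: acc |= 28<<0 -> acc=28 shift=7
  byte[10]=0x50 cont=0 payload=0x50=80: acc |= 80<<7 -> acc=10268 shift=14 [end]
Varint 4: bytes[9:11] = 9C 50 -> value 10268 (2 byte(s))
  byte[11]=0xB9 cont=1 payload=0x39=57: acc |= 57<<0 -> acc=57 shift=7
  byte[12]=0xEA cont=1 payload=0x6A=106: acc |= 106<<7 -> acc=13625 shift=14
  byte[13]=0x64 cont=0 payload=0x64=100: acc |= 100<<14 -> acc=1652025 shift=21 [end]
Varint 5: bytes[11:14] = B9 EA 64 -> value 1652025 (3 byte(s))

Answer: 4 2 3 2 3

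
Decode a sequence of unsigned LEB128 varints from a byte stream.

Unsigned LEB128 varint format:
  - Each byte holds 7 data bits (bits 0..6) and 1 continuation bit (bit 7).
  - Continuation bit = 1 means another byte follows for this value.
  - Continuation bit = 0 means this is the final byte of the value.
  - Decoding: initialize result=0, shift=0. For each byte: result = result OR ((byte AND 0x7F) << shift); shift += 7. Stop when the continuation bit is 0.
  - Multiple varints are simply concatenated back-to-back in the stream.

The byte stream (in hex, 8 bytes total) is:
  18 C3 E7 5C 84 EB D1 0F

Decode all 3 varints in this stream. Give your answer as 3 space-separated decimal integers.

Answer: 24 1520579 32798084

Derivation:
  byte[0]=0x18 cont=0 payload=0x18=24: acc |= 24<<0 -> acc=24 shift=7 [end]
Varint 1: bytes[0:1] = 18 -> value 24 (1 byte(s))
  byte[1]=0xC3 cont=1 payload=0x43=67: acc |= 67<<0 -> acc=67 shift=7
  byte[2]=0xE7 cont=1 payload=0x67=103: acc |= 103<<7 -> acc=13251 shift=14
  byte[3]=0x5C cont=0 payload=0x5C=92: acc |= 92<<14 -> acc=1520579 shift=21 [end]
Varint 2: bytes[1:4] = C3 E7 5C -> value 1520579 (3 byte(s))
  byte[4]=0x84 cont=1 payload=0x04=4: acc |= 4<<0 -> acc=4 shift=7
  byte[5]=0xEB cont=1 payload=0x6B=107: acc |= 107<<7 -> acc=13700 shift=14
  byte[6]=0xD1 cont=1 payload=0x51=81: acc |= 81<<14 -> acc=1340804 shift=21
  byte[7]=0x0F cont=0 payload=0x0F=15: acc |= 15<<21 -> acc=32798084 shift=28 [end]
Varint 3: bytes[4:8] = 84 EB D1 0F -> value 32798084 (4 byte(s))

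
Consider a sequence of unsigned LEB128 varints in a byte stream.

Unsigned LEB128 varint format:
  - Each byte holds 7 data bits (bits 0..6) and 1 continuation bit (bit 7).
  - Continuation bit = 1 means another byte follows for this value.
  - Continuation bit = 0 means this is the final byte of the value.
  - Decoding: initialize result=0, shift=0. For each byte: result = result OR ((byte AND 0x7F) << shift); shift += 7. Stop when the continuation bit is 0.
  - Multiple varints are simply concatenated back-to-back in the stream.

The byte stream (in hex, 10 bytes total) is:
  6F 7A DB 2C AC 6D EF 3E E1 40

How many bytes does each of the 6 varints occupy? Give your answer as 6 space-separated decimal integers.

  byte[0]=0x6F cont=0 payload=0x6F=111: acc |= 111<<0 -> acc=111 shift=7 [end]
Varint 1: bytes[0:1] = 6F -> value 111 (1 byte(s))
  byte[1]=0x7A cont=0 payload=0x7A=122: acc |= 122<<0 -> acc=122 shift=7 [end]
Varint 2: bytes[1:2] = 7A -> value 122 (1 byte(s))
  byte[2]=0xDB cont=1 payload=0x5B=91: acc |= 91<<0 -> acc=91 shift=7
  byte[3]=0x2C cont=0 payload=0x2C=44: acc |= 44<<7 -> acc=5723 shift=14 [end]
Varint 3: bytes[2:4] = DB 2C -> value 5723 (2 byte(s))
  byte[4]=0xAC cont=1 payload=0x2C=44: acc |= 44<<0 -> acc=44 shift=7
  byte[5]=0x6D cont=0 payload=0x6D=109: acc |= 109<<7 -> acc=13996 shift=14 [end]
Varint 4: bytes[4:6] = AC 6D -> value 13996 (2 byte(s))
  byte[6]=0xEF cont=1 payload=0x6F=111: acc |= 111<<0 -> acc=111 shift=7
  byte[7]=0x3E cont=0 payload=0x3E=62: acc |= 62<<7 -> acc=8047 shift=14 [end]
Varint 5: bytes[6:8] = EF 3E -> value 8047 (2 byte(s))
  byte[8]=0xE1 cont=1 payload=0x61=97: acc |= 97<<0 -> acc=97 shift=7
  byte[9]=0x40 cont=0 payload=0x40=64: acc |= 64<<7 -> acc=8289 shift=14 [end]
Varint 6: bytes[8:10] = E1 40 -> value 8289 (2 byte(s))

Answer: 1 1 2 2 2 2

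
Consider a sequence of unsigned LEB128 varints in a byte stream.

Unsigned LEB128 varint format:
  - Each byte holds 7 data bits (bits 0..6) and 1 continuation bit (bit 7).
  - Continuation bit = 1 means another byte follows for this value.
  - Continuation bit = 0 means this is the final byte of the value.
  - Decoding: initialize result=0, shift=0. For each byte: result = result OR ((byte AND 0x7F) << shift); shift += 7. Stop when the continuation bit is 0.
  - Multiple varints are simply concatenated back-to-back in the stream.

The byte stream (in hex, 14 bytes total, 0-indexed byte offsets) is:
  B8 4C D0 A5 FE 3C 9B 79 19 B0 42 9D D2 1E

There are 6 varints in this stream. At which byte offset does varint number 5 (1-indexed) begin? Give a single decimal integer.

  byte[0]=0xB8 cont=1 payload=0x38=56: acc |= 56<<0 -> acc=56 shift=7
  byte[1]=0x4C cont=0 payload=0x4C=76: acc |= 76<<7 -> acc=9784 shift=14 [end]
Varint 1: bytes[0:2] = B8 4C -> value 9784 (2 byte(s))
  byte[2]=0xD0 cont=1 payload=0x50=80: acc |= 80<<0 -> acc=80 shift=7
  byte[3]=0xA5 cont=1 payload=0x25=37: acc |= 37<<7 -> acc=4816 shift=14
  byte[4]=0xFE cont=1 payload=0x7E=126: acc |= 126<<14 -> acc=2069200 shift=21
  byte[5]=0x3C cont=0 payload=0x3C=60: acc |= 60<<21 -> acc=127898320 shift=28 [end]
Varint 2: bytes[2:6] = D0 A5 FE 3C -> value 127898320 (4 byte(s))
  byte[6]=0x9B cont=1 payload=0x1B=27: acc |= 27<<0 -> acc=27 shift=7
  byte[7]=0x79 cont=0 payload=0x79=121: acc |= 121<<7 -> acc=15515 shift=14 [end]
Varint 3: bytes[6:8] = 9B 79 -> value 15515 (2 byte(s))
  byte[8]=0x19 cont=0 payload=0x19=25: acc |= 25<<0 -> acc=25 shift=7 [end]
Varint 4: bytes[8:9] = 19 -> value 25 (1 byte(s))
  byte[9]=0xB0 cont=1 payload=0x30=48: acc |= 48<<0 -> acc=48 shift=7
  byte[10]=0x42 cont=0 payload=0x42=66: acc |= 66<<7 -> acc=8496 shift=14 [end]
Varint 5: bytes[9:11] = B0 42 -> value 8496 (2 byte(s))
  byte[11]=0x9D cont=1 payload=0x1D=29: acc |= 29<<0 -> acc=29 shift=7
  byte[12]=0xD2 cont=1 payload=0x52=82: acc |= 82<<7 -> acc=10525 shift=14
  byte[13]=0x1E cont=0 payload=0x1E=30: acc |= 30<<14 -> acc=502045 shift=21 [end]
Varint 6: bytes[11:14] = 9D D2 1E -> value 502045 (3 byte(s))

Answer: 9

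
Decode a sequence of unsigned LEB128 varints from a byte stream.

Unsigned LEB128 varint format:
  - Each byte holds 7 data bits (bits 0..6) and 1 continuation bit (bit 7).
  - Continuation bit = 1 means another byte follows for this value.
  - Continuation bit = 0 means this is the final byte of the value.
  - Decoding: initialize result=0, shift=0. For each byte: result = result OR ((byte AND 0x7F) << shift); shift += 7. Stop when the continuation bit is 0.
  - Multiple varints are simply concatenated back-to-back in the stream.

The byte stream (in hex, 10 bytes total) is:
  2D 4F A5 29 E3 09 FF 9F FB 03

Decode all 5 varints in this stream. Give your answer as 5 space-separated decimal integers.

  byte[0]=0x2D cont=0 payload=0x2D=45: acc |= 45<<0 -> acc=45 shift=7 [end]
Varint 1: bytes[0:1] = 2D -> value 45 (1 byte(s))
  byte[1]=0x4F cont=0 payload=0x4F=79: acc |= 79<<0 -> acc=79 shift=7 [end]
Varint 2: bytes[1:2] = 4F -> value 79 (1 byte(s))
  byte[2]=0xA5 cont=1 payload=0x25=37: acc |= 37<<0 -> acc=37 shift=7
  byte[3]=0x29 cont=0 payload=0x29=41: acc |= 41<<7 -> acc=5285 shift=14 [end]
Varint 3: bytes[2:4] = A5 29 -> value 5285 (2 byte(s))
  byte[4]=0xE3 cont=1 payload=0x63=99: acc |= 99<<0 -> acc=99 shift=7
  byte[5]=0x09 cont=0 payload=0x09=9: acc |= 9<<7 -> acc=1251 shift=14 [end]
Varint 4: bytes[4:6] = E3 09 -> value 1251 (2 byte(s))
  byte[6]=0xFF cont=1 payload=0x7F=127: acc |= 127<<0 -> acc=127 shift=7
  byte[7]=0x9F cont=1 payload=0x1F=31: acc |= 31<<7 -> acc=4095 shift=14
  byte[8]=0xFB cont=1 payload=0x7B=123: acc |= 123<<14 -> acc=2019327 shift=21
  byte[9]=0x03 cont=0 payload=0x03=3: acc |= 3<<21 -> acc=8310783 shift=28 [end]
Varint 5: bytes[6:10] = FF 9F FB 03 -> value 8310783 (4 byte(s))

Answer: 45 79 5285 1251 8310783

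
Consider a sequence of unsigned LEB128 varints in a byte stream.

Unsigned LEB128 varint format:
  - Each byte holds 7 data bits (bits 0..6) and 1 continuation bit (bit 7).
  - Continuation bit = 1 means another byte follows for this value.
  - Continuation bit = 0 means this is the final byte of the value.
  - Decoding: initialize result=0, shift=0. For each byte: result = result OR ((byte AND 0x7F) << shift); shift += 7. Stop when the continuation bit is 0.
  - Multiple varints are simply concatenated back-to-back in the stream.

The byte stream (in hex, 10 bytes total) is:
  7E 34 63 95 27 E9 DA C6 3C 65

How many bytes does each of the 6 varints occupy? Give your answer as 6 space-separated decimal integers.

  byte[0]=0x7E cont=0 payload=0x7E=126: acc |= 126<<0 -> acc=126 shift=7 [end]
Varint 1: bytes[0:1] = 7E -> value 126 (1 byte(s))
  byte[1]=0x34 cont=0 payload=0x34=52: acc |= 52<<0 -> acc=52 shift=7 [end]
Varint 2: bytes[1:2] = 34 -> value 52 (1 byte(s))
  byte[2]=0x63 cont=0 payload=0x63=99: acc |= 99<<0 -> acc=99 shift=7 [end]
Varint 3: bytes[2:3] = 63 -> value 99 (1 byte(s))
  byte[3]=0x95 cont=1 payload=0x15=21: acc |= 21<<0 -> acc=21 shift=7
  byte[4]=0x27 cont=0 payload=0x27=39: acc |= 39<<7 -> acc=5013 shift=14 [end]
Varint 4: bytes[3:5] = 95 27 -> value 5013 (2 byte(s))
  byte[5]=0xE9 cont=1 payload=0x69=105: acc |= 105<<0 -> acc=105 shift=7
  byte[6]=0xDA cont=1 payload=0x5A=90: acc |= 90<<7 -> acc=11625 shift=14
  byte[7]=0xC6 cont=1 payload=0x46=70: acc |= 70<<14 -> acc=1158505 shift=21
  byte[8]=0x3C cont=0 payload=0x3C=60: acc |= 60<<21 -> acc=126987625 shift=28 [end]
Varint 5: bytes[5:9] = E9 DA C6 3C -> value 126987625 (4 byte(s))
  byte[9]=0x65 cont=0 payload=0x65=101: acc |= 101<<0 -> acc=101 shift=7 [end]
Varint 6: bytes[9:10] = 65 -> value 101 (1 byte(s))

Answer: 1 1 1 2 4 1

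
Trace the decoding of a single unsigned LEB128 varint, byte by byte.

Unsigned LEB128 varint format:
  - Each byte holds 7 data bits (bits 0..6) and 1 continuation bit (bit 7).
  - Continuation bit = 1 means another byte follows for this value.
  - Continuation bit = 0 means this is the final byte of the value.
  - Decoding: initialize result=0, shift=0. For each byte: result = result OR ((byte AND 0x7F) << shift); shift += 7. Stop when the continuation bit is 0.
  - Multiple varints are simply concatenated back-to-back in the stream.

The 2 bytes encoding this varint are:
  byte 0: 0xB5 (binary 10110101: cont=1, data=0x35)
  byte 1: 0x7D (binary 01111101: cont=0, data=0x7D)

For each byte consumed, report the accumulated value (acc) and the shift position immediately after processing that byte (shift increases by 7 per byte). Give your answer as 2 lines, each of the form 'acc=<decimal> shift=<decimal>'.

Answer: acc=53 shift=7
acc=16053 shift=14

Derivation:
byte 0=0xB5: payload=0x35=53, contrib = 53<<0 = 53; acc -> 53, shift -> 7
byte 1=0x7D: payload=0x7D=125, contrib = 125<<7 = 16000; acc -> 16053, shift -> 14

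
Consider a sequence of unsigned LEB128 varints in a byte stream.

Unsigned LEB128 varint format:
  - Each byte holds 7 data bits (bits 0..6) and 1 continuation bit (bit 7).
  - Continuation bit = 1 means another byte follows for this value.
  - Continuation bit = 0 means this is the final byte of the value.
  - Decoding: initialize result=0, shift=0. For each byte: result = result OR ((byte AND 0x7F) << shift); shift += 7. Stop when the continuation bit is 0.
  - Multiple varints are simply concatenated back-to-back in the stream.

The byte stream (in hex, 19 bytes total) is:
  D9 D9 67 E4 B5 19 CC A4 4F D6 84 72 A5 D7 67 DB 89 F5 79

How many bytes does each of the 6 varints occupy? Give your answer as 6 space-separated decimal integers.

  byte[0]=0xD9 cont=1 payload=0x59=89: acc |= 89<<0 -> acc=89 shift=7
  byte[1]=0xD9 cont=1 payload=0x59=89: acc |= 89<<7 -> acc=11481 shift=14
  byte[2]=0x67 cont=0 payload=0x67=103: acc |= 103<<14 -> acc=1699033 shift=21 [end]
Varint 1: bytes[0:3] = D9 D9 67 -> value 1699033 (3 byte(s))
  byte[3]=0xE4 cont=1 payload=0x64=100: acc |= 100<<0 -> acc=100 shift=7
  byte[4]=0xB5 cont=1 payload=0x35=53: acc |= 53<<7 -> acc=6884 shift=14
  byte[5]=0x19 cont=0 payload=0x19=25: acc |= 25<<14 -> acc=416484 shift=21 [end]
Varint 2: bytes[3:6] = E4 B5 19 -> value 416484 (3 byte(s))
  byte[6]=0xCC cont=1 payload=0x4C=76: acc |= 76<<0 -> acc=76 shift=7
  byte[7]=0xA4 cont=1 payload=0x24=36: acc |= 36<<7 -> acc=4684 shift=14
  byte[8]=0x4F cont=0 payload=0x4F=79: acc |= 79<<14 -> acc=1299020 shift=21 [end]
Varint 3: bytes[6:9] = CC A4 4F -> value 1299020 (3 byte(s))
  byte[9]=0xD6 cont=1 payload=0x56=86: acc |= 86<<0 -> acc=86 shift=7
  byte[10]=0x84 cont=1 payload=0x04=4: acc |= 4<<7 -> acc=598 shift=14
  byte[11]=0x72 cont=0 payload=0x72=114: acc |= 114<<14 -> acc=1868374 shift=21 [end]
Varint 4: bytes[9:12] = D6 84 72 -> value 1868374 (3 byte(s))
  byte[12]=0xA5 cont=1 payload=0x25=37: acc |= 37<<0 -> acc=37 shift=7
  byte[13]=0xD7 cont=1 payload=0x57=87: acc |= 87<<7 -> acc=11173 shift=14
  byte[14]=0x67 cont=0 payload=0x67=103: acc |= 103<<14 -> acc=1698725 shift=21 [end]
Varint 5: bytes[12:15] = A5 D7 67 -> value 1698725 (3 byte(s))
  byte[15]=0xDB cont=1 payload=0x5B=91: acc |= 91<<0 -> acc=91 shift=7
  byte[16]=0x89 cont=1 payload=0x09=9: acc |= 9<<7 -> acc=1243 shift=14
  byte[17]=0xF5 cont=1 payload=0x75=117: acc |= 117<<14 -> acc=1918171 shift=21
  byte[18]=0x79 cont=0 payload=0x79=121: acc |= 121<<21 -> acc=255673563 shift=28 [end]
Varint 6: bytes[15:19] = DB 89 F5 79 -> value 255673563 (4 byte(s))

Answer: 3 3 3 3 3 4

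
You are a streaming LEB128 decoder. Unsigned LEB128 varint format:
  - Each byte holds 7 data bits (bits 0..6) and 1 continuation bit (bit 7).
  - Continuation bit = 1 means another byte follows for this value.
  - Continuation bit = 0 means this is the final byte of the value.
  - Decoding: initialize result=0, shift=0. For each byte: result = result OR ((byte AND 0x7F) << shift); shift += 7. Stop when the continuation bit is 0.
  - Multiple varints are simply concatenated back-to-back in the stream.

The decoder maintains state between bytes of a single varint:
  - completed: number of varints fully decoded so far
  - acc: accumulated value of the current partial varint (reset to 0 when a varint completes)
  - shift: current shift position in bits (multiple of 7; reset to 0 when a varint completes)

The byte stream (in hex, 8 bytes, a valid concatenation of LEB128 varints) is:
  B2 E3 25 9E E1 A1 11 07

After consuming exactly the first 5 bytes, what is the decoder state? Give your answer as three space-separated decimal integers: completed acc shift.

byte[0]=0xB2 cont=1 payload=0x32: acc |= 50<<0 -> completed=0 acc=50 shift=7
byte[1]=0xE3 cont=1 payload=0x63: acc |= 99<<7 -> completed=0 acc=12722 shift=14
byte[2]=0x25 cont=0 payload=0x25: varint #1 complete (value=618930); reset -> completed=1 acc=0 shift=0
byte[3]=0x9E cont=1 payload=0x1E: acc |= 30<<0 -> completed=1 acc=30 shift=7
byte[4]=0xE1 cont=1 payload=0x61: acc |= 97<<7 -> completed=1 acc=12446 shift=14

Answer: 1 12446 14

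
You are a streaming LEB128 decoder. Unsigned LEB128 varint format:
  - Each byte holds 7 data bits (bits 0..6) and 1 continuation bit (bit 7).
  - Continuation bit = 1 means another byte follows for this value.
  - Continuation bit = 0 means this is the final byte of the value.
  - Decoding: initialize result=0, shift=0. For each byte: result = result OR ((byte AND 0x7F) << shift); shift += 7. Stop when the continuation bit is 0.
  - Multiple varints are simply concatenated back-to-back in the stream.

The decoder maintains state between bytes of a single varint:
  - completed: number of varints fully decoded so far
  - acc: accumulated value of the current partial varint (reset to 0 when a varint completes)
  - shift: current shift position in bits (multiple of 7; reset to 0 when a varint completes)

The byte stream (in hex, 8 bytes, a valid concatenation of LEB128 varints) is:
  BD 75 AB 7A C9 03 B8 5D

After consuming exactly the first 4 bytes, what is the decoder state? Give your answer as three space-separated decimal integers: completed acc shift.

byte[0]=0xBD cont=1 payload=0x3D: acc |= 61<<0 -> completed=0 acc=61 shift=7
byte[1]=0x75 cont=0 payload=0x75: varint #1 complete (value=15037); reset -> completed=1 acc=0 shift=0
byte[2]=0xAB cont=1 payload=0x2B: acc |= 43<<0 -> completed=1 acc=43 shift=7
byte[3]=0x7A cont=0 payload=0x7A: varint #2 complete (value=15659); reset -> completed=2 acc=0 shift=0

Answer: 2 0 0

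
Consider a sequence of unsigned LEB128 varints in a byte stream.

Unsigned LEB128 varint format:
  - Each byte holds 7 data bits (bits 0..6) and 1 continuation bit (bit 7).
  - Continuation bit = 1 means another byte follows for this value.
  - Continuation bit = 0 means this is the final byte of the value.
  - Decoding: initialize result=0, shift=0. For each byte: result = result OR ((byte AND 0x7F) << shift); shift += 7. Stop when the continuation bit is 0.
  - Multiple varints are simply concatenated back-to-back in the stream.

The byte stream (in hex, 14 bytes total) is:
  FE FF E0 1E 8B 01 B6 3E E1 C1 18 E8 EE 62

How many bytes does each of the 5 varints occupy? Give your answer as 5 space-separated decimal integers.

  byte[0]=0xFE cont=1 payload=0x7E=126: acc |= 126<<0 -> acc=126 shift=7
  byte[1]=0xFF cont=1 payload=0x7F=127: acc |= 127<<7 -> acc=16382 shift=14
  byte[2]=0xE0 cont=1 payload=0x60=96: acc |= 96<<14 -> acc=1589246 shift=21
  byte[3]=0x1E cont=0 payload=0x1E=30: acc |= 30<<21 -> acc=64503806 shift=28 [end]
Varint 1: bytes[0:4] = FE FF E0 1E -> value 64503806 (4 byte(s))
  byte[4]=0x8B cont=1 payload=0x0B=11: acc |= 11<<0 -> acc=11 shift=7
  byte[5]=0x01 cont=0 payload=0x01=1: acc |= 1<<7 -> acc=139 shift=14 [end]
Varint 2: bytes[4:6] = 8B 01 -> value 139 (2 byte(s))
  byte[6]=0xB6 cont=1 payload=0x36=54: acc |= 54<<0 -> acc=54 shift=7
  byte[7]=0x3E cont=0 payload=0x3E=62: acc |= 62<<7 -> acc=7990 shift=14 [end]
Varint 3: bytes[6:8] = B6 3E -> value 7990 (2 byte(s))
  byte[8]=0xE1 cont=1 payload=0x61=97: acc |= 97<<0 -> acc=97 shift=7
  byte[9]=0xC1 cont=1 payload=0x41=65: acc |= 65<<7 -> acc=8417 shift=14
  byte[10]=0x18 cont=0 payload=0x18=24: acc |= 24<<14 -> acc=401633 shift=21 [end]
Varint 4: bytes[8:11] = E1 C1 18 -> value 401633 (3 byte(s))
  byte[11]=0xE8 cont=1 payload=0x68=104: acc |= 104<<0 -> acc=104 shift=7
  byte[12]=0xEE cont=1 payload=0x6E=110: acc |= 110<<7 -> acc=14184 shift=14
  byte[13]=0x62 cont=0 payload=0x62=98: acc |= 98<<14 -> acc=1619816 shift=21 [end]
Varint 5: bytes[11:14] = E8 EE 62 -> value 1619816 (3 byte(s))

Answer: 4 2 2 3 3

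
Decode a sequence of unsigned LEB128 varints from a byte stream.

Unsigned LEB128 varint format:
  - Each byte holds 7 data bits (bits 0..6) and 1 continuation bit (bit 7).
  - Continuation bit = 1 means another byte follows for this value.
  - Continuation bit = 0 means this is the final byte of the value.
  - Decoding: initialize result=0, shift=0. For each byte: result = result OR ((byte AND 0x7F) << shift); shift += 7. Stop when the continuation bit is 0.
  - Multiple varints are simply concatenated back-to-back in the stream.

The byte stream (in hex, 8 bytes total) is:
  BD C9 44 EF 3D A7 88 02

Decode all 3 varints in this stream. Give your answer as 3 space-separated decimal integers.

  byte[0]=0xBD cont=1 payload=0x3D=61: acc |= 61<<0 -> acc=61 shift=7
  byte[1]=0xC9 cont=1 payload=0x49=73: acc |= 73<<7 -> acc=9405 shift=14
  byte[2]=0x44 cont=0 payload=0x44=68: acc |= 68<<14 -> acc=1123517 shift=21 [end]
Varint 1: bytes[0:3] = BD C9 44 -> value 1123517 (3 byte(s))
  byte[3]=0xEF cont=1 payload=0x6F=111: acc |= 111<<0 -> acc=111 shift=7
  byte[4]=0x3D cont=0 payload=0x3D=61: acc |= 61<<7 -> acc=7919 shift=14 [end]
Varint 2: bytes[3:5] = EF 3D -> value 7919 (2 byte(s))
  byte[5]=0xA7 cont=1 payload=0x27=39: acc |= 39<<0 -> acc=39 shift=7
  byte[6]=0x88 cont=1 payload=0x08=8: acc |= 8<<7 -> acc=1063 shift=14
  byte[7]=0x02 cont=0 payload=0x02=2: acc |= 2<<14 -> acc=33831 shift=21 [end]
Varint 3: bytes[5:8] = A7 88 02 -> value 33831 (3 byte(s))

Answer: 1123517 7919 33831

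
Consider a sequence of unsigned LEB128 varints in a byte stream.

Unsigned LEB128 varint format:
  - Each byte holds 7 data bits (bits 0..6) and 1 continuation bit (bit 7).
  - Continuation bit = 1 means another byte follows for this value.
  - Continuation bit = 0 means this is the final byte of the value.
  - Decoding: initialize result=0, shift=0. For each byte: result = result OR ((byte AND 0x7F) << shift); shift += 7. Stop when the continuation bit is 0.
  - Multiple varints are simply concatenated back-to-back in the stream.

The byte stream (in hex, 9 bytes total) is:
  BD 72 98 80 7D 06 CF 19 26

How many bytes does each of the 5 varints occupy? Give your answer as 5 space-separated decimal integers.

  byte[0]=0xBD cont=1 payload=0x3D=61: acc |= 61<<0 -> acc=61 shift=7
  byte[1]=0x72 cont=0 payload=0x72=114: acc |= 114<<7 -> acc=14653 shift=14 [end]
Varint 1: bytes[0:2] = BD 72 -> value 14653 (2 byte(s))
  byte[2]=0x98 cont=1 payload=0x18=24: acc |= 24<<0 -> acc=24 shift=7
  byte[3]=0x80 cont=1 payload=0x00=0: acc |= 0<<7 -> acc=24 shift=14
  byte[4]=0x7D cont=0 payload=0x7D=125: acc |= 125<<14 -> acc=2048024 shift=21 [end]
Varint 2: bytes[2:5] = 98 80 7D -> value 2048024 (3 byte(s))
  byte[5]=0x06 cont=0 payload=0x06=6: acc |= 6<<0 -> acc=6 shift=7 [end]
Varint 3: bytes[5:6] = 06 -> value 6 (1 byte(s))
  byte[6]=0xCF cont=1 payload=0x4F=79: acc |= 79<<0 -> acc=79 shift=7
  byte[7]=0x19 cont=0 payload=0x19=25: acc |= 25<<7 -> acc=3279 shift=14 [end]
Varint 4: bytes[6:8] = CF 19 -> value 3279 (2 byte(s))
  byte[8]=0x26 cont=0 payload=0x26=38: acc |= 38<<0 -> acc=38 shift=7 [end]
Varint 5: bytes[8:9] = 26 -> value 38 (1 byte(s))

Answer: 2 3 1 2 1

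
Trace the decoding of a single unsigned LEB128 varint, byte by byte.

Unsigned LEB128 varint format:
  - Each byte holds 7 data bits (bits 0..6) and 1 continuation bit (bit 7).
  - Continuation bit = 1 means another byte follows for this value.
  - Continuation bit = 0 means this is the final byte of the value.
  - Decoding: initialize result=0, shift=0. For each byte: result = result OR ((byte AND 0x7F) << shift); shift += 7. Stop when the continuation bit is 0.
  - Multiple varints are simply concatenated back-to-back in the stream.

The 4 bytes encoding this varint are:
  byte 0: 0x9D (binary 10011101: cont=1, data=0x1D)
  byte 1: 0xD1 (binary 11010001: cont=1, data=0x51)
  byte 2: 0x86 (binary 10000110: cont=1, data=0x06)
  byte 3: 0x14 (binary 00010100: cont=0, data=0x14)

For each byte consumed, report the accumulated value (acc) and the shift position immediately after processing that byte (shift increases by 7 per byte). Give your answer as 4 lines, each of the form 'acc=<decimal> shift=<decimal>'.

Answer: acc=29 shift=7
acc=10397 shift=14
acc=108701 shift=21
acc=42051741 shift=28

Derivation:
byte 0=0x9D: payload=0x1D=29, contrib = 29<<0 = 29; acc -> 29, shift -> 7
byte 1=0xD1: payload=0x51=81, contrib = 81<<7 = 10368; acc -> 10397, shift -> 14
byte 2=0x86: payload=0x06=6, contrib = 6<<14 = 98304; acc -> 108701, shift -> 21
byte 3=0x14: payload=0x14=20, contrib = 20<<21 = 41943040; acc -> 42051741, shift -> 28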